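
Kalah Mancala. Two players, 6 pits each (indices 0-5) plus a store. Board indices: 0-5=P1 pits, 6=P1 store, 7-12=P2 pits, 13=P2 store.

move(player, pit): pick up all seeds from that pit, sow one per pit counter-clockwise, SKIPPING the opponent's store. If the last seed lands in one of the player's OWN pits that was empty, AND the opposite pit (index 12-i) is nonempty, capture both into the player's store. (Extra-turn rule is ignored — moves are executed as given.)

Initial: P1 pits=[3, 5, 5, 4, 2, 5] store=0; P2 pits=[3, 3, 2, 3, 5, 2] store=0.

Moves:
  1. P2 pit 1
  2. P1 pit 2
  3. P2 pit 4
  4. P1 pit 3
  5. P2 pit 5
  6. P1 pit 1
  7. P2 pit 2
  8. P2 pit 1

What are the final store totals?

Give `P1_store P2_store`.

Answer: 3 3

Derivation:
Move 1: P2 pit1 -> P1=[3,5,5,4,2,5](0) P2=[3,0,3,4,6,2](0)
Move 2: P1 pit2 -> P1=[3,5,0,5,3,6](1) P2=[4,0,3,4,6,2](0)
Move 3: P2 pit4 -> P1=[4,6,1,6,3,6](1) P2=[4,0,3,4,0,3](1)
Move 4: P1 pit3 -> P1=[4,6,1,0,4,7](2) P2=[5,1,4,4,0,3](1)
Move 5: P2 pit5 -> P1=[5,7,1,0,4,7](2) P2=[5,1,4,4,0,0](2)
Move 6: P1 pit1 -> P1=[5,0,2,1,5,8](3) P2=[6,2,4,4,0,0](2)
Move 7: P2 pit2 -> P1=[5,0,2,1,5,8](3) P2=[6,2,0,5,1,1](3)
Move 8: P2 pit1 -> P1=[5,0,2,1,5,8](3) P2=[6,0,1,6,1,1](3)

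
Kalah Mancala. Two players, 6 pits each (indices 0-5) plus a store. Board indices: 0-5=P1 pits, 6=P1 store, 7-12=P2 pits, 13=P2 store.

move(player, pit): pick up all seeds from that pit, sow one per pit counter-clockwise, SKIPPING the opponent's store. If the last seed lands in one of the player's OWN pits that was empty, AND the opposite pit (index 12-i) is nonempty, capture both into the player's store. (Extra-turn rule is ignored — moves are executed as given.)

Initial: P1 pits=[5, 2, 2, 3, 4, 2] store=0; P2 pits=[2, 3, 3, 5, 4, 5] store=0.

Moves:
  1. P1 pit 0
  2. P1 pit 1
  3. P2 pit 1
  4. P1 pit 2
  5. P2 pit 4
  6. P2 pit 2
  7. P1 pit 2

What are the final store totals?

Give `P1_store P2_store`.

Move 1: P1 pit0 -> P1=[0,3,3,4,5,3](0) P2=[2,3,3,5,4,5](0)
Move 2: P1 pit1 -> P1=[0,0,4,5,6,3](0) P2=[2,3,3,5,4,5](0)
Move 3: P2 pit1 -> P1=[0,0,4,5,6,3](0) P2=[2,0,4,6,5,5](0)
Move 4: P1 pit2 -> P1=[0,0,0,6,7,4](1) P2=[2,0,4,6,5,5](0)
Move 5: P2 pit4 -> P1=[1,1,1,6,7,4](1) P2=[2,0,4,6,0,6](1)
Move 6: P2 pit2 -> P1=[1,1,1,6,7,4](1) P2=[2,0,0,7,1,7](2)
Move 7: P1 pit2 -> P1=[1,1,0,7,7,4](1) P2=[2,0,0,7,1,7](2)

Answer: 1 2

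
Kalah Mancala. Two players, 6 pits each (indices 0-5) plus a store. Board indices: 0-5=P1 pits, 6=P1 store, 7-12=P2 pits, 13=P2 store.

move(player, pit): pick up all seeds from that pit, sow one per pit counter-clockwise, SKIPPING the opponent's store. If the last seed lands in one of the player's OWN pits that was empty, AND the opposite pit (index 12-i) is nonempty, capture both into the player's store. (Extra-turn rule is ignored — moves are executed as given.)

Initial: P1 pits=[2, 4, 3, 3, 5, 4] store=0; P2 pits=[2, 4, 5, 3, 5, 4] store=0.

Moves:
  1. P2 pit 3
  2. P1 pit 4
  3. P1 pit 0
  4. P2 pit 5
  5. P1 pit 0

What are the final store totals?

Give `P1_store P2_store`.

Answer: 1 2

Derivation:
Move 1: P2 pit3 -> P1=[2,4,3,3,5,4](0) P2=[2,4,5,0,6,5](1)
Move 2: P1 pit4 -> P1=[2,4,3,3,0,5](1) P2=[3,5,6,0,6,5](1)
Move 3: P1 pit0 -> P1=[0,5,4,3,0,5](1) P2=[3,5,6,0,6,5](1)
Move 4: P2 pit5 -> P1=[1,6,5,4,0,5](1) P2=[3,5,6,0,6,0](2)
Move 5: P1 pit0 -> P1=[0,7,5,4,0,5](1) P2=[3,5,6,0,6,0](2)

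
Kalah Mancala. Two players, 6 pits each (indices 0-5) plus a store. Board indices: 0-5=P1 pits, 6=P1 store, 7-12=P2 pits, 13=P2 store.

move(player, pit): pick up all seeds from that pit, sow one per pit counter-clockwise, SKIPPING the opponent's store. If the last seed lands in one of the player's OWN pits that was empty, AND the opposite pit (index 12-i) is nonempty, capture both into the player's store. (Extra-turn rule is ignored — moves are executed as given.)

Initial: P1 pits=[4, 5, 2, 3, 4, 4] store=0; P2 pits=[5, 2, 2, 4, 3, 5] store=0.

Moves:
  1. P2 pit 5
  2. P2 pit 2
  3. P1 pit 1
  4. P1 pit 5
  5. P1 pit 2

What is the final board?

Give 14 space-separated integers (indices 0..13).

Move 1: P2 pit5 -> P1=[5,6,3,4,4,4](0) P2=[5,2,2,4,3,0](1)
Move 2: P2 pit2 -> P1=[5,6,3,4,4,4](0) P2=[5,2,0,5,4,0](1)
Move 3: P1 pit1 -> P1=[5,0,4,5,5,5](1) P2=[6,2,0,5,4,0](1)
Move 4: P1 pit5 -> P1=[5,0,4,5,5,0](2) P2=[7,3,1,6,4,0](1)
Move 5: P1 pit2 -> P1=[5,0,0,6,6,1](3) P2=[7,3,1,6,4,0](1)

Answer: 5 0 0 6 6 1 3 7 3 1 6 4 0 1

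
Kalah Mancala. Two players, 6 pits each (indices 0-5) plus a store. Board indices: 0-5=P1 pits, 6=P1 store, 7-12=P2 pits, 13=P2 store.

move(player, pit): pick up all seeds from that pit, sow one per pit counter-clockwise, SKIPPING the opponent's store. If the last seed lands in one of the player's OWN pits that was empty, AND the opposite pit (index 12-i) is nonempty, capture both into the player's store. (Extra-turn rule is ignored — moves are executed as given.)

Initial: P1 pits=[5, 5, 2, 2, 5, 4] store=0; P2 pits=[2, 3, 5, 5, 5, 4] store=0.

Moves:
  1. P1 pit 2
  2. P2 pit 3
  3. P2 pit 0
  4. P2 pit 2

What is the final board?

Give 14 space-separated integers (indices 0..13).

Move 1: P1 pit2 -> P1=[5,5,0,3,6,4](0) P2=[2,3,5,5,5,4](0)
Move 2: P2 pit3 -> P1=[6,6,0,3,6,4](0) P2=[2,3,5,0,6,5](1)
Move 3: P2 pit0 -> P1=[6,6,0,3,6,4](0) P2=[0,4,6,0,6,5](1)
Move 4: P2 pit2 -> P1=[7,7,0,3,6,4](0) P2=[0,4,0,1,7,6](2)

Answer: 7 7 0 3 6 4 0 0 4 0 1 7 6 2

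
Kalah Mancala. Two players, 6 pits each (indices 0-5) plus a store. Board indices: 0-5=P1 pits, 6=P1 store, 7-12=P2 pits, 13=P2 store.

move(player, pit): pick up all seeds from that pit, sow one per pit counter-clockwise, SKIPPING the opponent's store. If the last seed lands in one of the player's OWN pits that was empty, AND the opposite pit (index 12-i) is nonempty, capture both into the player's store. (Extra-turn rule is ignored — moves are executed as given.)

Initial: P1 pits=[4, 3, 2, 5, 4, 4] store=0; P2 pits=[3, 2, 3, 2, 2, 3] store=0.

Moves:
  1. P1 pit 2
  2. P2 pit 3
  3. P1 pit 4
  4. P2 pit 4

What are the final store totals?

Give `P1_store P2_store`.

Move 1: P1 pit2 -> P1=[4,3,0,6,5,4](0) P2=[3,2,3,2,2,3](0)
Move 2: P2 pit3 -> P1=[4,3,0,6,5,4](0) P2=[3,2,3,0,3,4](0)
Move 3: P1 pit4 -> P1=[4,3,0,6,0,5](1) P2=[4,3,4,0,3,4](0)
Move 4: P2 pit4 -> P1=[5,3,0,6,0,5](1) P2=[4,3,4,0,0,5](1)

Answer: 1 1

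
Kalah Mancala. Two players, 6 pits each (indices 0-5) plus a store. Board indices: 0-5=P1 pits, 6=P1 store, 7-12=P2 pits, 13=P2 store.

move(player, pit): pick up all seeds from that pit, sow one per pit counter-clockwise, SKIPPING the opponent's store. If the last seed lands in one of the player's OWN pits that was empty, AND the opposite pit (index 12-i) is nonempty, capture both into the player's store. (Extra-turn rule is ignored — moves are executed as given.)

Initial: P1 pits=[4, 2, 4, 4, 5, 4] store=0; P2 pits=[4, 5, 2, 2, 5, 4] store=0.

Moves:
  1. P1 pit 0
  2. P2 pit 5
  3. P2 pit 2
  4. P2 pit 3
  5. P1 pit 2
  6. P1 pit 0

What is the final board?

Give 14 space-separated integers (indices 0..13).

Move 1: P1 pit0 -> P1=[0,3,5,5,6,4](0) P2=[4,5,2,2,5,4](0)
Move 2: P2 pit5 -> P1=[1,4,6,5,6,4](0) P2=[4,5,2,2,5,0](1)
Move 3: P2 pit2 -> P1=[1,4,6,5,6,4](0) P2=[4,5,0,3,6,0](1)
Move 4: P2 pit3 -> P1=[1,4,6,5,6,4](0) P2=[4,5,0,0,7,1](2)
Move 5: P1 pit2 -> P1=[1,4,0,6,7,5](1) P2=[5,6,0,0,7,1](2)
Move 6: P1 pit0 -> P1=[0,5,0,6,7,5](1) P2=[5,6,0,0,7,1](2)

Answer: 0 5 0 6 7 5 1 5 6 0 0 7 1 2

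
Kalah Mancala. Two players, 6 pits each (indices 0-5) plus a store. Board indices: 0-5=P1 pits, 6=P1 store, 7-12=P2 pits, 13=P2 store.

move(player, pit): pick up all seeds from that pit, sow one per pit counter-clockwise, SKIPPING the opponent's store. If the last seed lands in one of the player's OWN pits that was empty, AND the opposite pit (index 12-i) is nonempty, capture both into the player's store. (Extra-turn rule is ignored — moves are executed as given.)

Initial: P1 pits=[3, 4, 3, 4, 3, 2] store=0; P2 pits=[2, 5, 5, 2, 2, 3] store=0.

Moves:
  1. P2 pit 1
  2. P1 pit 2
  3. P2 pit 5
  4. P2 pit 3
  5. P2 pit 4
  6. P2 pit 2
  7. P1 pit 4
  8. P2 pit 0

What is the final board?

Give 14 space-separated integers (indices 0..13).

Move 1: P2 pit1 -> P1=[3,4,3,4,3,2](0) P2=[2,0,6,3,3,4](1)
Move 2: P1 pit2 -> P1=[3,4,0,5,4,3](0) P2=[2,0,6,3,3,4](1)
Move 3: P2 pit5 -> P1=[4,5,1,5,4,3](0) P2=[2,0,6,3,3,0](2)
Move 4: P2 pit3 -> P1=[4,5,1,5,4,3](0) P2=[2,0,6,0,4,1](3)
Move 5: P2 pit4 -> P1=[5,6,1,5,4,3](0) P2=[2,0,6,0,0,2](4)
Move 6: P2 pit2 -> P1=[6,7,1,5,4,3](0) P2=[2,0,0,1,1,3](5)
Move 7: P1 pit4 -> P1=[6,7,1,5,0,4](1) P2=[3,1,0,1,1,3](5)
Move 8: P2 pit0 -> P1=[6,7,1,5,0,4](1) P2=[0,2,1,2,1,3](5)

Answer: 6 7 1 5 0 4 1 0 2 1 2 1 3 5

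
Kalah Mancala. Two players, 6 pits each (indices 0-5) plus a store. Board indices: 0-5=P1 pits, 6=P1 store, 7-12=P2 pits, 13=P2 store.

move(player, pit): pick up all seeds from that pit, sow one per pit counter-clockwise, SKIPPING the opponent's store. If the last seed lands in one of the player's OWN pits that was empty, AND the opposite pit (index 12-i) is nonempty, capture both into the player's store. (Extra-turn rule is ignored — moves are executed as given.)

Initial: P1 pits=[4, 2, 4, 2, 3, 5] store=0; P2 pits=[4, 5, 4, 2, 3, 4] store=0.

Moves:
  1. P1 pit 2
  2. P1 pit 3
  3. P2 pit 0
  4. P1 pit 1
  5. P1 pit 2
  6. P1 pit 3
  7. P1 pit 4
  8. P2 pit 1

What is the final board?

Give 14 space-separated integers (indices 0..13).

Move 1: P1 pit2 -> P1=[4,2,0,3,4,6](1) P2=[4,5,4,2,3,4](0)
Move 2: P1 pit3 -> P1=[4,2,0,0,5,7](2) P2=[4,5,4,2,3,4](0)
Move 3: P2 pit0 -> P1=[4,2,0,0,5,7](2) P2=[0,6,5,3,4,4](0)
Move 4: P1 pit1 -> P1=[4,0,1,0,5,7](8) P2=[0,6,0,3,4,4](0)
Move 5: P1 pit2 -> P1=[4,0,0,1,5,7](8) P2=[0,6,0,3,4,4](0)
Move 6: P1 pit3 -> P1=[4,0,0,0,6,7](8) P2=[0,6,0,3,4,4](0)
Move 7: P1 pit4 -> P1=[4,0,0,0,0,8](9) P2=[1,7,1,4,4,4](0)
Move 8: P2 pit1 -> P1=[5,1,0,0,0,8](9) P2=[1,0,2,5,5,5](1)

Answer: 5 1 0 0 0 8 9 1 0 2 5 5 5 1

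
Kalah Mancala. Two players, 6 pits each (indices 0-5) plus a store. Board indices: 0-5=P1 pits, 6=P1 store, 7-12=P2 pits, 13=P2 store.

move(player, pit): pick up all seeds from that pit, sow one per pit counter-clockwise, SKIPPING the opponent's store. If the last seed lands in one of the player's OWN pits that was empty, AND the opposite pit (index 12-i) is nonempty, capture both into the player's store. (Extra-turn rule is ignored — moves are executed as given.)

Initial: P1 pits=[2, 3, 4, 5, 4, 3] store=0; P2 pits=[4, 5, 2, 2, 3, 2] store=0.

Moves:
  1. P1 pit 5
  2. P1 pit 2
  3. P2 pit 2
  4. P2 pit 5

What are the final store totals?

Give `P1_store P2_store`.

Answer: 2 1

Derivation:
Move 1: P1 pit5 -> P1=[2,3,4,5,4,0](1) P2=[5,6,2,2,3,2](0)
Move 2: P1 pit2 -> P1=[2,3,0,6,5,1](2) P2=[5,6,2,2,3,2](0)
Move 3: P2 pit2 -> P1=[2,3,0,6,5,1](2) P2=[5,6,0,3,4,2](0)
Move 4: P2 pit5 -> P1=[3,3,0,6,5,1](2) P2=[5,6,0,3,4,0](1)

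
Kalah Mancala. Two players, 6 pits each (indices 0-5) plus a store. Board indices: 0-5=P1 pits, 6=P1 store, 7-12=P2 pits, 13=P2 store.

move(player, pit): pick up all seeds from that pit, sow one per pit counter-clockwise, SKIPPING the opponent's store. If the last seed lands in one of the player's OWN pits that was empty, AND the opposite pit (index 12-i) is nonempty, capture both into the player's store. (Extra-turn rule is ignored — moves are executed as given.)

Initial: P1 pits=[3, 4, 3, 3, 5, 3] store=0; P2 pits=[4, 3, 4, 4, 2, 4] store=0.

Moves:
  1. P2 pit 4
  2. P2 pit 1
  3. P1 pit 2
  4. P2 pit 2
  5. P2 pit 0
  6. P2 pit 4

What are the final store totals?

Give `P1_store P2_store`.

Move 1: P2 pit4 -> P1=[3,4,3,3,5,3](0) P2=[4,3,4,4,0,5](1)
Move 2: P2 pit1 -> P1=[3,0,3,3,5,3](0) P2=[4,0,5,5,0,5](6)
Move 3: P1 pit2 -> P1=[3,0,0,4,6,4](0) P2=[4,0,5,5,0,5](6)
Move 4: P2 pit2 -> P1=[4,0,0,4,6,4](0) P2=[4,0,0,6,1,6](7)
Move 5: P2 pit0 -> P1=[4,0,0,4,6,4](0) P2=[0,1,1,7,2,6](7)
Move 6: P2 pit4 -> P1=[4,0,0,4,6,4](0) P2=[0,1,1,7,0,7](8)

Answer: 0 8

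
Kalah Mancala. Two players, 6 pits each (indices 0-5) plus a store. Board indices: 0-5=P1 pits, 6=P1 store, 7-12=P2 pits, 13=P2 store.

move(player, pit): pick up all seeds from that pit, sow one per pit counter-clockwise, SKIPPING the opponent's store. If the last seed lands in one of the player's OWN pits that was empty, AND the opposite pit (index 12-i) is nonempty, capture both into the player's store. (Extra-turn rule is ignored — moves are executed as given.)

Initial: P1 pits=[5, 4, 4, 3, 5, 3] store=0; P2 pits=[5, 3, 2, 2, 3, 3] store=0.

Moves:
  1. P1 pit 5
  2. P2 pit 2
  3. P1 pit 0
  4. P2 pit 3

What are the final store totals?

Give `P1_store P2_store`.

Move 1: P1 pit5 -> P1=[5,4,4,3,5,0](1) P2=[6,4,2,2,3,3](0)
Move 2: P2 pit2 -> P1=[5,4,4,3,5,0](1) P2=[6,4,0,3,4,3](0)
Move 3: P1 pit0 -> P1=[0,5,5,4,6,0](8) P2=[0,4,0,3,4,3](0)
Move 4: P2 pit3 -> P1=[0,5,5,4,6,0](8) P2=[0,4,0,0,5,4](1)

Answer: 8 1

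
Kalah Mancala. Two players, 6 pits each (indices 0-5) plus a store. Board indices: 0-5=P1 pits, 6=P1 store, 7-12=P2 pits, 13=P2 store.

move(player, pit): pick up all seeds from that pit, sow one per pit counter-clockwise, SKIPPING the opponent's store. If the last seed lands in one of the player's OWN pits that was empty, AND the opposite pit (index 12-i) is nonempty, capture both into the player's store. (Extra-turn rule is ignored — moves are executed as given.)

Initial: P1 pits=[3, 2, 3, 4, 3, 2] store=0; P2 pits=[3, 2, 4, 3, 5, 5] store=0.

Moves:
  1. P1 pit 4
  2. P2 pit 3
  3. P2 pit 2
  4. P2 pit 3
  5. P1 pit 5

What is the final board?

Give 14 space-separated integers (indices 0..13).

Answer: 3 2 3 4 0 0 2 5 3 0 0 8 7 2

Derivation:
Move 1: P1 pit4 -> P1=[3,2,3,4,0,3](1) P2=[4,2,4,3,5,5](0)
Move 2: P2 pit3 -> P1=[3,2,3,4,0,3](1) P2=[4,2,4,0,6,6](1)
Move 3: P2 pit2 -> P1=[3,2,3,4,0,3](1) P2=[4,2,0,1,7,7](2)
Move 4: P2 pit3 -> P1=[3,2,3,4,0,3](1) P2=[4,2,0,0,8,7](2)
Move 5: P1 pit5 -> P1=[3,2,3,4,0,0](2) P2=[5,3,0,0,8,7](2)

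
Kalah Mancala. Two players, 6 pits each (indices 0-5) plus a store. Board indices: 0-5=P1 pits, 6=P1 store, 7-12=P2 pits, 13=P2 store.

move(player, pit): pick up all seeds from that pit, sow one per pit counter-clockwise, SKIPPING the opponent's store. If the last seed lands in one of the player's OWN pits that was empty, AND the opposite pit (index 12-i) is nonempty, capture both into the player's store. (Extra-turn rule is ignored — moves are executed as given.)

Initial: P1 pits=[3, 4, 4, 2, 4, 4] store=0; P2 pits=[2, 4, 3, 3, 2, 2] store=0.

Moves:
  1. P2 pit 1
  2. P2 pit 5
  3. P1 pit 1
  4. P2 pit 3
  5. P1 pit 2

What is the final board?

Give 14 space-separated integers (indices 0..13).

Answer: 5 0 0 4 6 6 2 3 0 4 0 4 1 2

Derivation:
Move 1: P2 pit1 -> P1=[3,4,4,2,4,4](0) P2=[2,0,4,4,3,3](0)
Move 2: P2 pit5 -> P1=[4,5,4,2,4,4](0) P2=[2,0,4,4,3,0](1)
Move 3: P1 pit1 -> P1=[4,0,5,3,5,5](1) P2=[2,0,4,4,3,0](1)
Move 4: P2 pit3 -> P1=[5,0,5,3,5,5](1) P2=[2,0,4,0,4,1](2)
Move 5: P1 pit2 -> P1=[5,0,0,4,6,6](2) P2=[3,0,4,0,4,1](2)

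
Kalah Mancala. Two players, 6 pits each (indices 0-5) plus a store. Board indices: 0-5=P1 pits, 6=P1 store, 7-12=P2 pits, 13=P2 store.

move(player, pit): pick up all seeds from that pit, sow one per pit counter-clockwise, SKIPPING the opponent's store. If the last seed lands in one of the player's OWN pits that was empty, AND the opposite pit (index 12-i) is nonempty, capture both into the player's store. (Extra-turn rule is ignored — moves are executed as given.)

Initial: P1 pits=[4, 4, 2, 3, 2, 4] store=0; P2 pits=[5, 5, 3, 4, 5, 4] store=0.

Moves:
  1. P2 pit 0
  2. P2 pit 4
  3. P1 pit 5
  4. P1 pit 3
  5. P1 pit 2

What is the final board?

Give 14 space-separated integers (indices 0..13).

Move 1: P2 pit0 -> P1=[4,4,2,3,2,4](0) P2=[0,6,4,5,6,5](0)
Move 2: P2 pit4 -> P1=[5,5,3,4,2,4](0) P2=[0,6,4,5,0,6](1)
Move 3: P1 pit5 -> P1=[5,5,3,4,2,0](1) P2=[1,7,5,5,0,6](1)
Move 4: P1 pit3 -> P1=[5,5,3,0,3,1](2) P2=[2,7,5,5,0,6](1)
Move 5: P1 pit2 -> P1=[5,5,0,1,4,2](2) P2=[2,7,5,5,0,6](1)

Answer: 5 5 0 1 4 2 2 2 7 5 5 0 6 1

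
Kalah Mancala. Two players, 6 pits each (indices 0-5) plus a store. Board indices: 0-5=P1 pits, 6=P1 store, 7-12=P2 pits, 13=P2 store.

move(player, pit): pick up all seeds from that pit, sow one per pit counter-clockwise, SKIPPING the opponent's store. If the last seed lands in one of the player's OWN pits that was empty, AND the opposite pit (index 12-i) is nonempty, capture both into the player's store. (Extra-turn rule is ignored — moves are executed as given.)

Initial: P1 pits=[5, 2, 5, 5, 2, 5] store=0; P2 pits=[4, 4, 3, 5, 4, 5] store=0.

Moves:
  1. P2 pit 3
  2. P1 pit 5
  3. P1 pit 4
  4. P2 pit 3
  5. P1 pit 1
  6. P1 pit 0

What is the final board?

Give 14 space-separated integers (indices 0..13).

Move 1: P2 pit3 -> P1=[6,3,5,5,2,5](0) P2=[4,4,3,0,5,6](1)
Move 2: P1 pit5 -> P1=[6,3,5,5,2,0](1) P2=[5,5,4,1,5,6](1)
Move 3: P1 pit4 -> P1=[6,3,5,5,0,1](2) P2=[5,5,4,1,5,6](1)
Move 4: P2 pit3 -> P1=[6,3,5,5,0,1](2) P2=[5,5,4,0,6,6](1)
Move 5: P1 pit1 -> P1=[6,0,6,6,0,1](8) P2=[5,0,4,0,6,6](1)
Move 6: P1 pit0 -> P1=[0,1,7,7,1,2](9) P2=[5,0,4,0,6,6](1)

Answer: 0 1 7 7 1 2 9 5 0 4 0 6 6 1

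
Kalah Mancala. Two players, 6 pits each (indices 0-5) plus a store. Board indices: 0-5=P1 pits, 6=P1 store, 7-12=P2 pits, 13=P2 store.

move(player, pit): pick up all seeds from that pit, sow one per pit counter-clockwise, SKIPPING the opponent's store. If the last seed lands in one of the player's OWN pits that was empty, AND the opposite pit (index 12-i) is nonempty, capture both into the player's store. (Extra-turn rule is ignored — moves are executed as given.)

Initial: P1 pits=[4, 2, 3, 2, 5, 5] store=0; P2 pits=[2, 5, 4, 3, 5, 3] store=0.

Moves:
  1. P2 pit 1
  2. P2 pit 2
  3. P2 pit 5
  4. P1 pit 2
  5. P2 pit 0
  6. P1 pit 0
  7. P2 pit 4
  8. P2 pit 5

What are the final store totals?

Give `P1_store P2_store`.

Answer: 2 10

Derivation:
Move 1: P2 pit1 -> P1=[4,2,3,2,5,5](0) P2=[2,0,5,4,6,4](1)
Move 2: P2 pit2 -> P1=[5,2,3,2,5,5](0) P2=[2,0,0,5,7,5](2)
Move 3: P2 pit5 -> P1=[6,3,4,3,5,5](0) P2=[2,0,0,5,7,0](3)
Move 4: P1 pit2 -> P1=[6,3,0,4,6,6](1) P2=[2,0,0,5,7,0](3)
Move 5: P2 pit0 -> P1=[6,3,0,0,6,6](1) P2=[0,1,0,5,7,0](8)
Move 6: P1 pit0 -> P1=[0,4,1,1,7,7](2) P2=[0,1,0,5,7,0](8)
Move 7: P2 pit4 -> P1=[1,5,2,2,8,7](2) P2=[0,1,0,5,0,1](9)
Move 8: P2 pit5 -> P1=[1,5,2,2,8,7](2) P2=[0,1,0,5,0,0](10)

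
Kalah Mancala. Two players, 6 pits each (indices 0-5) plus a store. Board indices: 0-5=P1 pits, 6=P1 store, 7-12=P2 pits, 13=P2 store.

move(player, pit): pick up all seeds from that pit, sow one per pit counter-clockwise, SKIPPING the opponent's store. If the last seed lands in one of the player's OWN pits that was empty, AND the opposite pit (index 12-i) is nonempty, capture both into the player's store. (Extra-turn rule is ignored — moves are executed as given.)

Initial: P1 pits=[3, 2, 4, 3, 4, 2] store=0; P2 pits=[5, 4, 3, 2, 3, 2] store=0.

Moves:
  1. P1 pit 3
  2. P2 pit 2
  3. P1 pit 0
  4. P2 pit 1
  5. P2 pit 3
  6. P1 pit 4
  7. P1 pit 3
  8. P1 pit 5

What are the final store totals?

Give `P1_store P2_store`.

Move 1: P1 pit3 -> P1=[3,2,4,0,5,3](1) P2=[5,4,3,2,3,2](0)
Move 2: P2 pit2 -> P1=[3,2,4,0,5,3](1) P2=[5,4,0,3,4,3](0)
Move 3: P1 pit0 -> P1=[0,3,5,1,5,3](1) P2=[5,4,0,3,4,3](0)
Move 4: P2 pit1 -> P1=[0,3,5,1,5,3](1) P2=[5,0,1,4,5,4](0)
Move 5: P2 pit3 -> P1=[1,3,5,1,5,3](1) P2=[5,0,1,0,6,5](1)
Move 6: P1 pit4 -> P1=[1,3,5,1,0,4](2) P2=[6,1,2,0,6,5](1)
Move 7: P1 pit3 -> P1=[1,3,5,0,0,4](4) P2=[6,0,2,0,6,5](1)
Move 8: P1 pit5 -> P1=[1,3,5,0,0,0](5) P2=[7,1,3,0,6,5](1)

Answer: 5 1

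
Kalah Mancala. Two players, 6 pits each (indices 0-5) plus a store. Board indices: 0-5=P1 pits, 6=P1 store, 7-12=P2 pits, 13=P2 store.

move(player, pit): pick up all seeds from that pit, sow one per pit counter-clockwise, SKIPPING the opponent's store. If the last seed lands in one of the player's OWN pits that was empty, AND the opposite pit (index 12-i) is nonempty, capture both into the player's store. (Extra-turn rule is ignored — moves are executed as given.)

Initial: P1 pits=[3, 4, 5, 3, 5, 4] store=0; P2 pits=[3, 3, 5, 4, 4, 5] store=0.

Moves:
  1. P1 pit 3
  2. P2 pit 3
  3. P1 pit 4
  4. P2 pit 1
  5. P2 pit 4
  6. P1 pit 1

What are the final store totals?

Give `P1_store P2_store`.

Answer: 3 2

Derivation:
Move 1: P1 pit3 -> P1=[3,4,5,0,6,5](1) P2=[3,3,5,4,4,5](0)
Move 2: P2 pit3 -> P1=[4,4,5,0,6,5](1) P2=[3,3,5,0,5,6](1)
Move 3: P1 pit4 -> P1=[4,4,5,0,0,6](2) P2=[4,4,6,1,5,6](1)
Move 4: P2 pit1 -> P1=[4,4,5,0,0,6](2) P2=[4,0,7,2,6,7](1)
Move 5: P2 pit4 -> P1=[5,5,6,1,0,6](2) P2=[4,0,7,2,0,8](2)
Move 6: P1 pit1 -> P1=[5,0,7,2,1,7](3) P2=[4,0,7,2,0,8](2)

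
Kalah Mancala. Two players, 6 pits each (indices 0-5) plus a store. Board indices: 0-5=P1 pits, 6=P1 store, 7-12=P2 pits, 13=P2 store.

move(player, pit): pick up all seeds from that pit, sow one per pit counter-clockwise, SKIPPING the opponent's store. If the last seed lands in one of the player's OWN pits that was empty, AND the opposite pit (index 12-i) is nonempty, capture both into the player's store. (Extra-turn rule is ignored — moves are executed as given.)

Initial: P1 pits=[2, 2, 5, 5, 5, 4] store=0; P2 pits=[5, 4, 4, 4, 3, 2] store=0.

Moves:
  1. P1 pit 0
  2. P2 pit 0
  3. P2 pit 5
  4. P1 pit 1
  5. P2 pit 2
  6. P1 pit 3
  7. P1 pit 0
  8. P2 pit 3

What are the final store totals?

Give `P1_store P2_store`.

Answer: 1 3

Derivation:
Move 1: P1 pit0 -> P1=[0,3,6,5,5,4](0) P2=[5,4,4,4,3,2](0)
Move 2: P2 pit0 -> P1=[0,3,6,5,5,4](0) P2=[0,5,5,5,4,3](0)
Move 3: P2 pit5 -> P1=[1,4,6,5,5,4](0) P2=[0,5,5,5,4,0](1)
Move 4: P1 pit1 -> P1=[1,0,7,6,6,5](0) P2=[0,5,5,5,4,0](1)
Move 5: P2 pit2 -> P1=[2,0,7,6,6,5](0) P2=[0,5,0,6,5,1](2)
Move 6: P1 pit3 -> P1=[2,0,7,0,7,6](1) P2=[1,6,1,6,5,1](2)
Move 7: P1 pit0 -> P1=[0,1,8,0,7,6](1) P2=[1,6,1,6,5,1](2)
Move 8: P2 pit3 -> P1=[1,2,9,0,7,6](1) P2=[1,6,1,0,6,2](3)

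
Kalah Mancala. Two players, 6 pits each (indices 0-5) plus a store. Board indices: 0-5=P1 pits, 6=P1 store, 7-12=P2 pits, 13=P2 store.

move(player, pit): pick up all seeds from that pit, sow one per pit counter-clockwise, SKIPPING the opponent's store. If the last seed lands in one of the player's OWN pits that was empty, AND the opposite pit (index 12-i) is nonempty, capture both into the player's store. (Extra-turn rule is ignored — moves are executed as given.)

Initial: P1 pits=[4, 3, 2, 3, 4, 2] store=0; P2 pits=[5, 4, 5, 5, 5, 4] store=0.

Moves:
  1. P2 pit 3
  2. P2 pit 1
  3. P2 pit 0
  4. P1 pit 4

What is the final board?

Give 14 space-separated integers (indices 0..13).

Move 1: P2 pit3 -> P1=[5,4,2,3,4,2](0) P2=[5,4,5,0,6,5](1)
Move 2: P2 pit1 -> P1=[5,4,2,3,4,2](0) P2=[5,0,6,1,7,6](1)
Move 3: P2 pit0 -> P1=[5,4,2,3,4,2](0) P2=[0,1,7,2,8,7](1)
Move 4: P1 pit4 -> P1=[5,4,2,3,0,3](1) P2=[1,2,7,2,8,7](1)

Answer: 5 4 2 3 0 3 1 1 2 7 2 8 7 1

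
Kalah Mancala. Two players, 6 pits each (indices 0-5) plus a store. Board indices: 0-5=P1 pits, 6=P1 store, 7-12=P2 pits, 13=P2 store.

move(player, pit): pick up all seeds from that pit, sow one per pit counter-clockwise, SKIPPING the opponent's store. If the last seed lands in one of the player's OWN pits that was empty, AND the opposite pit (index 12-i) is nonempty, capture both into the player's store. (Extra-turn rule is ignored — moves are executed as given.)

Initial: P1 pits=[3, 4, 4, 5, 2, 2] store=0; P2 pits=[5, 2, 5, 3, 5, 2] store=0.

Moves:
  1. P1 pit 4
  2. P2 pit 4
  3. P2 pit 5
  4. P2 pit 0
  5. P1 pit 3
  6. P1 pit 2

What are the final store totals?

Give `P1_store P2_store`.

Move 1: P1 pit4 -> P1=[3,4,4,5,0,3](1) P2=[5,2,5,3,5,2](0)
Move 2: P2 pit4 -> P1=[4,5,5,5,0,3](1) P2=[5,2,5,3,0,3](1)
Move 3: P2 pit5 -> P1=[5,6,5,5,0,3](1) P2=[5,2,5,3,0,0](2)
Move 4: P2 pit0 -> P1=[0,6,5,5,0,3](1) P2=[0,3,6,4,1,0](8)
Move 5: P1 pit3 -> P1=[0,6,5,0,1,4](2) P2=[1,4,6,4,1,0](8)
Move 6: P1 pit2 -> P1=[0,6,0,1,2,5](3) P2=[2,4,6,4,1,0](8)

Answer: 3 8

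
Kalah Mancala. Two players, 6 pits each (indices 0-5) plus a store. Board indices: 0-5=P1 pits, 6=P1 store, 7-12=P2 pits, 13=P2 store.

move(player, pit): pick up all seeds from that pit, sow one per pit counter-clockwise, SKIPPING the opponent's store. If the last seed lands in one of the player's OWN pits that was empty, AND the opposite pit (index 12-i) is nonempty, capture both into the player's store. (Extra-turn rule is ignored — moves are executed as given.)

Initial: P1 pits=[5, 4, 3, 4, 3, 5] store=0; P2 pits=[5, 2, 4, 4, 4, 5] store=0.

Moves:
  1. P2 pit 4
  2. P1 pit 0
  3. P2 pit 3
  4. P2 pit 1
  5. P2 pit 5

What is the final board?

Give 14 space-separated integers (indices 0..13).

Answer: 2 7 1 6 5 7 1 5 0 5 0 1 0 8

Derivation:
Move 1: P2 pit4 -> P1=[6,5,3,4,3,5](0) P2=[5,2,4,4,0,6](1)
Move 2: P1 pit0 -> P1=[0,6,4,5,4,6](1) P2=[5,2,4,4,0,6](1)
Move 3: P2 pit3 -> P1=[1,6,4,5,4,6](1) P2=[5,2,4,0,1,7](2)
Move 4: P2 pit1 -> P1=[1,6,0,5,4,6](1) P2=[5,0,5,0,1,7](7)
Move 5: P2 pit5 -> P1=[2,7,1,6,5,7](1) P2=[5,0,5,0,1,0](8)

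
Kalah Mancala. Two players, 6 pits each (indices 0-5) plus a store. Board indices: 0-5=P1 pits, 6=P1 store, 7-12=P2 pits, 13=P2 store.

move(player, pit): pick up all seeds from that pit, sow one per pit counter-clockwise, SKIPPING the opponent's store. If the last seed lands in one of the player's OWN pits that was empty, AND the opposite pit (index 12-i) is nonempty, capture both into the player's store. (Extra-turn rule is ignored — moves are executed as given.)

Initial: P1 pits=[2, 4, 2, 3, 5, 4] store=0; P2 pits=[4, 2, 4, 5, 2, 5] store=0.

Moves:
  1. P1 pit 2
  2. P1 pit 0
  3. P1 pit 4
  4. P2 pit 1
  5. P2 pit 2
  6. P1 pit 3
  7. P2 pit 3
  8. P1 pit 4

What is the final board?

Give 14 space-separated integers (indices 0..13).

Move 1: P1 pit2 -> P1=[2,4,0,4,6,4](0) P2=[4,2,4,5,2,5](0)
Move 2: P1 pit0 -> P1=[0,5,0,4,6,4](6) P2=[4,2,4,0,2,5](0)
Move 3: P1 pit4 -> P1=[0,5,0,4,0,5](7) P2=[5,3,5,1,2,5](0)
Move 4: P2 pit1 -> P1=[0,5,0,4,0,5](7) P2=[5,0,6,2,3,5](0)
Move 5: P2 pit2 -> P1=[1,6,0,4,0,5](7) P2=[5,0,0,3,4,6](1)
Move 6: P1 pit3 -> P1=[1,6,0,0,1,6](8) P2=[6,0,0,3,4,6](1)
Move 7: P2 pit3 -> P1=[1,6,0,0,1,6](8) P2=[6,0,0,0,5,7](2)
Move 8: P1 pit4 -> P1=[1,6,0,0,0,7](8) P2=[6,0,0,0,5,7](2)

Answer: 1 6 0 0 0 7 8 6 0 0 0 5 7 2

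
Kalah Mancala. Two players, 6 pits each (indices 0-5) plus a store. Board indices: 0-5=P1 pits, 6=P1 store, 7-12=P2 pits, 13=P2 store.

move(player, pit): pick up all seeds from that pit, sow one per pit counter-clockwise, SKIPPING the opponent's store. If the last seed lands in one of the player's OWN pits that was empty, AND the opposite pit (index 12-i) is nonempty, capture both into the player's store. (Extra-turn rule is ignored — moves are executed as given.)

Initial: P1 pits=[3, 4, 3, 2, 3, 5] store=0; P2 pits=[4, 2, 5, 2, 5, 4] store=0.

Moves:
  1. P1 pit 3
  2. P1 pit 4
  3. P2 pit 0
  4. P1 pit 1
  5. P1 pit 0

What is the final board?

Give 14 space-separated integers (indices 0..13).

Move 1: P1 pit3 -> P1=[3,4,3,0,4,6](0) P2=[4,2,5,2,5,4](0)
Move 2: P1 pit4 -> P1=[3,4,3,0,0,7](1) P2=[5,3,5,2,5,4](0)
Move 3: P2 pit0 -> P1=[3,4,3,0,0,7](1) P2=[0,4,6,3,6,5](0)
Move 4: P1 pit1 -> P1=[3,0,4,1,1,8](1) P2=[0,4,6,3,6,5](0)
Move 5: P1 pit0 -> P1=[0,1,5,2,1,8](1) P2=[0,4,6,3,6,5](0)

Answer: 0 1 5 2 1 8 1 0 4 6 3 6 5 0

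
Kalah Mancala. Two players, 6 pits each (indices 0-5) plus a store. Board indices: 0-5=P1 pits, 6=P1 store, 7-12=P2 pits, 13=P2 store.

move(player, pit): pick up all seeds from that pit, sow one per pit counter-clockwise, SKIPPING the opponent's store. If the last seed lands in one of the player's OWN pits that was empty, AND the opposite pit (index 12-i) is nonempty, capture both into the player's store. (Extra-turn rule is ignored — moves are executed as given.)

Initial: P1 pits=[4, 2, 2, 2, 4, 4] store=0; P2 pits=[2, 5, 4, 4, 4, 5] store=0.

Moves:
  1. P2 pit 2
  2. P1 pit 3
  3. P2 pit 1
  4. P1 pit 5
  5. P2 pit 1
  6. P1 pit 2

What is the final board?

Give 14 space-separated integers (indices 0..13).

Answer: 4 2 0 1 6 0 1 3 0 3 7 6 7 2

Derivation:
Move 1: P2 pit2 -> P1=[4,2,2,2,4,4](0) P2=[2,5,0,5,5,6](1)
Move 2: P1 pit3 -> P1=[4,2,2,0,5,5](0) P2=[2,5,0,5,5,6](1)
Move 3: P2 pit1 -> P1=[4,2,2,0,5,5](0) P2=[2,0,1,6,6,7](2)
Move 4: P1 pit5 -> P1=[4,2,2,0,5,0](1) P2=[3,1,2,7,6,7](2)
Move 5: P2 pit1 -> P1=[4,2,2,0,5,0](1) P2=[3,0,3,7,6,7](2)
Move 6: P1 pit2 -> P1=[4,2,0,1,6,0](1) P2=[3,0,3,7,6,7](2)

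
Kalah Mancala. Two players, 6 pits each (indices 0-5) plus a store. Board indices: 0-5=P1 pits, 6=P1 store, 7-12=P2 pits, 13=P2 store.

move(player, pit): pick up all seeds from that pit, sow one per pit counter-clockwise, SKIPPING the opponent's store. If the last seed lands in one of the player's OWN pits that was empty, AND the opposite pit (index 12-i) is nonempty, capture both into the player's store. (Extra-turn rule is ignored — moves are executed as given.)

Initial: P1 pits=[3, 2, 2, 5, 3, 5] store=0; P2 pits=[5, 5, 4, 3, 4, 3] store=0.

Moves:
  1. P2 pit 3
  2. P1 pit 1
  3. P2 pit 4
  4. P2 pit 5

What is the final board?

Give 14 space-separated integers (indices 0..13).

Answer: 5 2 5 7 3 5 0 5 5 4 0 0 0 3

Derivation:
Move 1: P2 pit3 -> P1=[3,2,2,5,3,5](0) P2=[5,5,4,0,5,4](1)
Move 2: P1 pit1 -> P1=[3,0,3,6,3,5](0) P2=[5,5,4,0,5,4](1)
Move 3: P2 pit4 -> P1=[4,1,4,6,3,5](0) P2=[5,5,4,0,0,5](2)
Move 4: P2 pit5 -> P1=[5,2,5,7,3,5](0) P2=[5,5,4,0,0,0](3)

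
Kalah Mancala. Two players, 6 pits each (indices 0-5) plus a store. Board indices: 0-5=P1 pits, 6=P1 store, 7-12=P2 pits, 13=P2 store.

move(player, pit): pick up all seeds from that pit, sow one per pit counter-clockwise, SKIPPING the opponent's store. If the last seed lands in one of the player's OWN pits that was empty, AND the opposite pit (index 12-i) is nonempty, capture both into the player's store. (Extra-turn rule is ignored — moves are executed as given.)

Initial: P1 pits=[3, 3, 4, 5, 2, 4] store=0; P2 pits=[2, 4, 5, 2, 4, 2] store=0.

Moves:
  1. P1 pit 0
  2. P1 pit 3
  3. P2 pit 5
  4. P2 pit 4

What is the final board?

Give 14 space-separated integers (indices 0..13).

Move 1: P1 pit0 -> P1=[0,4,5,6,2,4](0) P2=[2,4,5,2,4,2](0)
Move 2: P1 pit3 -> P1=[0,4,5,0,3,5](1) P2=[3,5,6,2,4,2](0)
Move 3: P2 pit5 -> P1=[1,4,5,0,3,5](1) P2=[3,5,6,2,4,0](1)
Move 4: P2 pit4 -> P1=[2,5,5,0,3,5](1) P2=[3,5,6,2,0,1](2)

Answer: 2 5 5 0 3 5 1 3 5 6 2 0 1 2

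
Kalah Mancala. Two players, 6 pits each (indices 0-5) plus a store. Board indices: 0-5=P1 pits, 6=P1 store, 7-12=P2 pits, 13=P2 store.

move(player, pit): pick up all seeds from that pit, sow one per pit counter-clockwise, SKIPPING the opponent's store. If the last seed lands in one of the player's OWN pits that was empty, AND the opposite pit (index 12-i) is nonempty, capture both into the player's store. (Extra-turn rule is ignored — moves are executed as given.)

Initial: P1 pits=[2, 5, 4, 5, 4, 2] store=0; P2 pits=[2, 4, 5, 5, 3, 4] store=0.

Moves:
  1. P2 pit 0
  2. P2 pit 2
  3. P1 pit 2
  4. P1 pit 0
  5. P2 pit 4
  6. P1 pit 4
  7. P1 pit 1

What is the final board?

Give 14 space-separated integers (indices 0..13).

Answer: 1 0 2 8 1 5 3 2 7 2 6 0 6 2

Derivation:
Move 1: P2 pit0 -> P1=[2,5,4,5,4,2](0) P2=[0,5,6,5,3,4](0)
Move 2: P2 pit2 -> P1=[3,6,4,5,4,2](0) P2=[0,5,0,6,4,5](1)
Move 3: P1 pit2 -> P1=[3,6,0,6,5,3](1) P2=[0,5,0,6,4,5](1)
Move 4: P1 pit0 -> P1=[0,7,1,7,5,3](1) P2=[0,5,0,6,4,5](1)
Move 5: P2 pit4 -> P1=[1,8,1,7,5,3](1) P2=[0,5,0,6,0,6](2)
Move 6: P1 pit4 -> P1=[1,8,1,7,0,4](2) P2=[1,6,1,6,0,6](2)
Move 7: P1 pit1 -> P1=[1,0,2,8,1,5](3) P2=[2,7,2,6,0,6](2)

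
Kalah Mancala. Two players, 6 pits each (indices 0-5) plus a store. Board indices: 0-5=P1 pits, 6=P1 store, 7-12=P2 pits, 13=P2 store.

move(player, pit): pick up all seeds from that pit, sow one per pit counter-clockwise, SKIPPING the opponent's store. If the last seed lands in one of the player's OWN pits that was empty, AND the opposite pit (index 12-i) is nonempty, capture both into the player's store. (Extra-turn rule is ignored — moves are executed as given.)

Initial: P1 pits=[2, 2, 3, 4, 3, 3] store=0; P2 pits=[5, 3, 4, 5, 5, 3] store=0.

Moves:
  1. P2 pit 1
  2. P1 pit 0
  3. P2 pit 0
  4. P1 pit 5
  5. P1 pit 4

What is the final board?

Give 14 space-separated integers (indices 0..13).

Answer: 0 3 4 4 0 1 2 2 2 6 7 7 4 0

Derivation:
Move 1: P2 pit1 -> P1=[2,2,3,4,3,3](0) P2=[5,0,5,6,6,3](0)
Move 2: P1 pit0 -> P1=[0,3,4,4,3,3](0) P2=[5,0,5,6,6,3](0)
Move 3: P2 pit0 -> P1=[0,3,4,4,3,3](0) P2=[0,1,6,7,7,4](0)
Move 4: P1 pit5 -> P1=[0,3,4,4,3,0](1) P2=[1,2,6,7,7,4](0)
Move 5: P1 pit4 -> P1=[0,3,4,4,0,1](2) P2=[2,2,6,7,7,4](0)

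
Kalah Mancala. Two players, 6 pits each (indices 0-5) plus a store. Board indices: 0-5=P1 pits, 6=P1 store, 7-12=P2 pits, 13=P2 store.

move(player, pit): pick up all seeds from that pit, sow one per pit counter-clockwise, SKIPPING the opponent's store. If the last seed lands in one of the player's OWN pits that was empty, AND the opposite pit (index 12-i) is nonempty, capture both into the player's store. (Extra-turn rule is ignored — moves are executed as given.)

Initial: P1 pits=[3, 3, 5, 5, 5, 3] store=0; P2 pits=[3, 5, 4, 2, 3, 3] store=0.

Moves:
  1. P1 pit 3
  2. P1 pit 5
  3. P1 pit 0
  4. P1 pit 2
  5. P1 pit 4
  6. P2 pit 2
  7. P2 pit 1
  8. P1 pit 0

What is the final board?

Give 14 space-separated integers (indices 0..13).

Answer: 0 6 1 2 0 2 10 7 0 1 5 5 4 1

Derivation:
Move 1: P1 pit3 -> P1=[3,3,5,0,6,4](1) P2=[4,6,4,2,3,3](0)
Move 2: P1 pit5 -> P1=[3,3,5,0,6,0](2) P2=[5,7,5,2,3,3](0)
Move 3: P1 pit0 -> P1=[0,4,6,0,6,0](8) P2=[5,7,0,2,3,3](0)
Move 4: P1 pit2 -> P1=[0,4,0,1,7,1](9) P2=[6,8,0,2,3,3](0)
Move 5: P1 pit4 -> P1=[0,4,0,1,0,2](10) P2=[7,9,1,3,4,3](0)
Move 6: P2 pit2 -> P1=[0,4,0,1,0,2](10) P2=[7,9,0,4,4,3](0)
Move 7: P2 pit1 -> P1=[1,5,1,2,0,2](10) P2=[7,0,1,5,5,4](1)
Move 8: P1 pit0 -> P1=[0,6,1,2,0,2](10) P2=[7,0,1,5,5,4](1)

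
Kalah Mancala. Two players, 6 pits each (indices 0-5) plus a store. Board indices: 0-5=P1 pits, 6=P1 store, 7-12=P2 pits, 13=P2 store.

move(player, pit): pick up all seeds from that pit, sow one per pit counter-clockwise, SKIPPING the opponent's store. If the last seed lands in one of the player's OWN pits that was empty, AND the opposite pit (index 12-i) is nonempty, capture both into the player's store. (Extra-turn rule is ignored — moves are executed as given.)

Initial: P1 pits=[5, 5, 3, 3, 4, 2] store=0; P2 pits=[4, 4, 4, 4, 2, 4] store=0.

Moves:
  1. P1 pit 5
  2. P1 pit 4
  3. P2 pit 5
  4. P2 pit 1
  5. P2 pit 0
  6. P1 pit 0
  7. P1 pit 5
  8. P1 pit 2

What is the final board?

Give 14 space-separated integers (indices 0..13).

Move 1: P1 pit5 -> P1=[5,5,3,3,4,0](1) P2=[5,4,4,4,2,4](0)
Move 2: P1 pit4 -> P1=[5,5,3,3,0,1](2) P2=[6,5,4,4,2,4](0)
Move 3: P2 pit5 -> P1=[6,6,4,3,0,1](2) P2=[6,5,4,4,2,0](1)
Move 4: P2 pit1 -> P1=[6,6,4,3,0,1](2) P2=[6,0,5,5,3,1](2)
Move 5: P2 pit0 -> P1=[6,6,4,3,0,1](2) P2=[0,1,6,6,4,2](3)
Move 6: P1 pit0 -> P1=[0,7,5,4,1,2](3) P2=[0,1,6,6,4,2](3)
Move 7: P1 pit5 -> P1=[0,7,5,4,1,0](4) P2=[1,1,6,6,4,2](3)
Move 8: P1 pit2 -> P1=[0,7,0,5,2,1](5) P2=[2,1,6,6,4,2](3)

Answer: 0 7 0 5 2 1 5 2 1 6 6 4 2 3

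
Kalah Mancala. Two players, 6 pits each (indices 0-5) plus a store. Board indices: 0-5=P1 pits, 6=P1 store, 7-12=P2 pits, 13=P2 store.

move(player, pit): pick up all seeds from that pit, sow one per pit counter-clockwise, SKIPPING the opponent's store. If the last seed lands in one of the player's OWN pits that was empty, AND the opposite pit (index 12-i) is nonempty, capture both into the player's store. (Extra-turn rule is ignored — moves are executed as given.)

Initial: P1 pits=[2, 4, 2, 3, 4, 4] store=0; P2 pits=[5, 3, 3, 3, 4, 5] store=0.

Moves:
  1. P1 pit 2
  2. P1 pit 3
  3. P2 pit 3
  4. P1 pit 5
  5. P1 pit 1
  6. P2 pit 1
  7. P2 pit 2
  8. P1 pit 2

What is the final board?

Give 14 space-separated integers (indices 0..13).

Answer: 3 0 0 2 7 0 10 0 0 0 3 7 8 2

Derivation:
Move 1: P1 pit2 -> P1=[2,4,0,4,5,4](0) P2=[5,3,3,3,4,5](0)
Move 2: P1 pit3 -> P1=[2,4,0,0,6,5](1) P2=[6,3,3,3,4,5](0)
Move 3: P2 pit3 -> P1=[2,4,0,0,6,5](1) P2=[6,3,3,0,5,6](1)
Move 4: P1 pit5 -> P1=[2,4,0,0,6,0](2) P2=[7,4,4,1,5,6](1)
Move 5: P1 pit1 -> P1=[2,0,1,1,7,0](10) P2=[0,4,4,1,5,6](1)
Move 6: P2 pit1 -> P1=[2,0,1,1,7,0](10) P2=[0,0,5,2,6,7](1)
Move 7: P2 pit2 -> P1=[3,0,1,1,7,0](10) P2=[0,0,0,3,7,8](2)
Move 8: P1 pit2 -> P1=[3,0,0,2,7,0](10) P2=[0,0,0,3,7,8](2)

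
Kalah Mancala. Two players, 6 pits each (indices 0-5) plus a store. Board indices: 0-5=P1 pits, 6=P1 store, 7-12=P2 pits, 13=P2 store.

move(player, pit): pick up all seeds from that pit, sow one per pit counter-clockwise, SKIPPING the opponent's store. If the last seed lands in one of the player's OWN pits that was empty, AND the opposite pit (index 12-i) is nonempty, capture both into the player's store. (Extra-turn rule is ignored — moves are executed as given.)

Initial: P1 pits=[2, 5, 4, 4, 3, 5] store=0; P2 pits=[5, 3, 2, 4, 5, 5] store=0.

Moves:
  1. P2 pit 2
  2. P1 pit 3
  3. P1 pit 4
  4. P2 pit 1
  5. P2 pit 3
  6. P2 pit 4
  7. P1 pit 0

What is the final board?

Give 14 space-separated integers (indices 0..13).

Move 1: P2 pit2 -> P1=[2,5,4,4,3,5](0) P2=[5,3,0,5,6,5](0)
Move 2: P1 pit3 -> P1=[2,5,4,0,4,6](1) P2=[6,3,0,5,6,5](0)
Move 3: P1 pit4 -> P1=[2,5,4,0,0,7](2) P2=[7,4,0,5,6,5](0)
Move 4: P2 pit1 -> P1=[2,5,4,0,0,7](2) P2=[7,0,1,6,7,6](0)
Move 5: P2 pit3 -> P1=[3,6,5,0,0,7](2) P2=[7,0,1,0,8,7](1)
Move 6: P2 pit4 -> P1=[4,7,6,1,1,8](2) P2=[7,0,1,0,0,8](2)
Move 7: P1 pit0 -> P1=[0,8,7,2,2,8](2) P2=[7,0,1,0,0,8](2)

Answer: 0 8 7 2 2 8 2 7 0 1 0 0 8 2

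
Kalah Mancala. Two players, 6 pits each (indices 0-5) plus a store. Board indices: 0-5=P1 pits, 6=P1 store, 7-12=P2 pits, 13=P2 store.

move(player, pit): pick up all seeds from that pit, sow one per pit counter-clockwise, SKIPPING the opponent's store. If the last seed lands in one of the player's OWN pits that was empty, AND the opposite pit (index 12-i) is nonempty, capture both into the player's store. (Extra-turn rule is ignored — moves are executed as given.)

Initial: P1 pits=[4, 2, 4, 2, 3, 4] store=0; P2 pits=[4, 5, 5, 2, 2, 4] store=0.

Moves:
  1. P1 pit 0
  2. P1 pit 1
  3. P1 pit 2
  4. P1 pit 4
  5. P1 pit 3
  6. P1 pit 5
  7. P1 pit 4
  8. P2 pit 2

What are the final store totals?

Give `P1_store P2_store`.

Move 1: P1 pit0 -> P1=[0,3,5,3,4,4](0) P2=[4,5,5,2,2,4](0)
Move 2: P1 pit1 -> P1=[0,0,6,4,5,4](0) P2=[4,5,5,2,2,4](0)
Move 3: P1 pit2 -> P1=[0,0,0,5,6,5](1) P2=[5,6,5,2,2,4](0)
Move 4: P1 pit4 -> P1=[0,0,0,5,0,6](2) P2=[6,7,6,3,2,4](0)
Move 5: P1 pit3 -> P1=[0,0,0,0,1,7](3) P2=[7,8,6,3,2,4](0)
Move 6: P1 pit5 -> P1=[0,0,0,0,1,0](4) P2=[8,9,7,4,3,5](0)
Move 7: P1 pit4 -> P1=[0,0,0,0,0,0](13) P2=[0,9,7,4,3,5](0)
Move 8: P2 pit2 -> P1=[1,1,1,0,0,0](13) P2=[0,9,0,5,4,6](1)

Answer: 13 1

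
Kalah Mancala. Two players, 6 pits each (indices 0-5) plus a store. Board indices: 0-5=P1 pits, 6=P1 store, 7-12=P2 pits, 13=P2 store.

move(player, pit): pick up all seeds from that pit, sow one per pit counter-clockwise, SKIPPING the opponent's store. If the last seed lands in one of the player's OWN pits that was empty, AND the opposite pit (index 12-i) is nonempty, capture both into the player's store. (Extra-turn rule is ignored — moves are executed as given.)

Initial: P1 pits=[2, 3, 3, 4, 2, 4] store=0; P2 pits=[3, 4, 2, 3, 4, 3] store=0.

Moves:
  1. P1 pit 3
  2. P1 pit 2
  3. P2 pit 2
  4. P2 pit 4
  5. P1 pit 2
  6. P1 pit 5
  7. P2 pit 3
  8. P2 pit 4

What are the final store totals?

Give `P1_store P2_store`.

Move 1: P1 pit3 -> P1=[2,3,3,0,3,5](1) P2=[4,4,2,3,4,3](0)
Move 2: P1 pit2 -> P1=[2,3,0,1,4,6](1) P2=[4,4,2,3,4,3](0)
Move 3: P2 pit2 -> P1=[2,3,0,1,4,6](1) P2=[4,4,0,4,5,3](0)
Move 4: P2 pit4 -> P1=[3,4,1,1,4,6](1) P2=[4,4,0,4,0,4](1)
Move 5: P1 pit2 -> P1=[3,4,0,2,4,6](1) P2=[4,4,0,4,0,4](1)
Move 6: P1 pit5 -> P1=[3,4,0,2,4,0](2) P2=[5,5,1,5,1,4](1)
Move 7: P2 pit3 -> P1=[4,5,0,2,4,0](2) P2=[5,5,1,0,2,5](2)
Move 8: P2 pit4 -> P1=[4,5,0,2,4,0](2) P2=[5,5,1,0,0,6](3)

Answer: 2 3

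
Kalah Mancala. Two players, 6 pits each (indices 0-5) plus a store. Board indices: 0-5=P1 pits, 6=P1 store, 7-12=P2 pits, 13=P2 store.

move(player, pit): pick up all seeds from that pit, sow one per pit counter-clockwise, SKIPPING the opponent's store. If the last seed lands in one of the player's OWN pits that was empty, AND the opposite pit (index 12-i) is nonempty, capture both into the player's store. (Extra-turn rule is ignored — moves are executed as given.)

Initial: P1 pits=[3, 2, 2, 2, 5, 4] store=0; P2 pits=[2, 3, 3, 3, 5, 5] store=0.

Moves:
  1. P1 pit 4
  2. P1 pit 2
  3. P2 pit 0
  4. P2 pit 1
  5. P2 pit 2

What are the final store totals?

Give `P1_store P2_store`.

Move 1: P1 pit4 -> P1=[3,2,2,2,0,5](1) P2=[3,4,4,3,5,5](0)
Move 2: P1 pit2 -> P1=[3,2,0,3,0,5](6) P2=[3,0,4,3,5,5](0)
Move 3: P2 pit0 -> P1=[3,2,0,3,0,5](6) P2=[0,1,5,4,5,5](0)
Move 4: P2 pit1 -> P1=[3,2,0,3,0,5](6) P2=[0,0,6,4,5,5](0)
Move 5: P2 pit2 -> P1=[4,3,0,3,0,5](6) P2=[0,0,0,5,6,6](1)

Answer: 6 1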